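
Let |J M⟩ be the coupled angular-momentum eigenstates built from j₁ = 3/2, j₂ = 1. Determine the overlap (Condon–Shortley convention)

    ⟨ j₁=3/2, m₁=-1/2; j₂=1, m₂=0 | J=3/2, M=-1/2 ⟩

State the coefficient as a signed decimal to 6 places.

-0.258199

triangle: 1!·2!·1!/5! = 2/120
(j±m)!: 1!·2!·1!·1!·1!·2! = 4
prefactor² = (2J+1)·Δ·N² = 4/15
  k=0: +1/(0!·1!·2!·1!·0!·0!) = 1/2
  k=1: −1/(1!·0!·1!·0!·1!·1!) = -1
Σ = -1/2  ⇒  CG² = 4/15·(-1/2)² = 1/15
CG = −√(1/15) = -0.258199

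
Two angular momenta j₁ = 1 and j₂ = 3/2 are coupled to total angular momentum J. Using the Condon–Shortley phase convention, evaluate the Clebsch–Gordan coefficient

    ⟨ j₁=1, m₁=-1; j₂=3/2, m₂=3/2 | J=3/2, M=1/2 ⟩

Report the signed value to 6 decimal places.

j₁+j₂−J=1  J+j₁−j₂=1  J−j₁+j₂=2  j₁+j₂+J+1=5
(j₁±m₁, j₂±m₂, J±M) = (0,2,3,0,2,1)
P² = 8/5
sum k=1..1:
  [1] −1/2 = -1/2
S = -1/2
C² = P²·S² = 2/5 ; C = -0.632456

−√(2/5) ≈ -0.632456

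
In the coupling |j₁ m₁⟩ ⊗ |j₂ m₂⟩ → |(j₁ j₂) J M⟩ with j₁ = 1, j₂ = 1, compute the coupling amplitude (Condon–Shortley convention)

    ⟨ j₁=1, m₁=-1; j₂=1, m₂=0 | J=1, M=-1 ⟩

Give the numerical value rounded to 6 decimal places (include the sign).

√[3·1!1!1!/4! · 0!2!1!1!0!2!] = √(1/2)
  +(−1)^1/∏(1,0,1,0,0,1)! = -1  (running -1)
⟨..|..⟩ = √(1/2)·(-1) = -0.707107

-0.707107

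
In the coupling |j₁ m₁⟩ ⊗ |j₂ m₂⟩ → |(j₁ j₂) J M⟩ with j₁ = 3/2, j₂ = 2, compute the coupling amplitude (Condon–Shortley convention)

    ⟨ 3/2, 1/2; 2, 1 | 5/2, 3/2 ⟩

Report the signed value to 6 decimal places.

−√(1/35) ≈ -0.169031

triangle: 1!×2!×3!/7! = 12/5040
(j±m)!: 2!×1!×3!×1!×4!×1! = 288
prefactor² = (2J+1)×Δ×N² = 144/35
  k=0: +1/(0!×1!×1!×3!×1!×0!) = 1/6
  k=1: −1/(1!×0!×0!×2!×2!×1!) = -1/4
Σ = -1/12  ⇒  CG² = 144/35×(-1/12)² = 1/35
CG = −√(1/35) = -0.169031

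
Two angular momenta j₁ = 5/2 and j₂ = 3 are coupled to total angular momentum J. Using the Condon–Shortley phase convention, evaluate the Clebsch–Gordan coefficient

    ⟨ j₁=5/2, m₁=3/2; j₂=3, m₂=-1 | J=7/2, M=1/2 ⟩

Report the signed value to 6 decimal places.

+0.356348  (= +√(8/63))

√[8·2!3!4!/10! · 4!1!2!4!4!3!] = √(18432/175)
  +(−1)^0/∏(0,2,1,2,2,2)! = 1/16  (running 1/16)
  +(−1)^1/∏(1,1,0,1,3,3)! = -1/36  (running 5/144)
⟨..|..⟩ = √(18432/175)·(5/144) = +0.356348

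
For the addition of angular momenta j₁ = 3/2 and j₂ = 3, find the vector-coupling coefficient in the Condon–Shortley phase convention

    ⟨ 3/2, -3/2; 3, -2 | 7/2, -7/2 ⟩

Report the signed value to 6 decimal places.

−√(1/3) ≈ -0.577350

√[8·1!2!5!/9! · 0!3!1!5!0!7!] = √(19200)
  +(−1)^1/∏(1,0,2,0,0,5)! = -1/240  (running -1/240)
⟨..|..⟩ = √(19200)·(-1/240) = -0.577350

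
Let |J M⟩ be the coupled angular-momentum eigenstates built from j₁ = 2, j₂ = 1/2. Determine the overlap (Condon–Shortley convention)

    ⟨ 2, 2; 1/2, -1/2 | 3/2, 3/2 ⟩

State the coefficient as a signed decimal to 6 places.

+√(4/5) ≈ +0.894427

√[4·1!3!0!/5! · 4!0!0!1!3!0!] = √(144/5)
  +(−1)^0/∏(0,1,0,0,3,0)! = 1/6  (running 1/6)
⟨..|..⟩ = √(144/5)·(1/6) = +0.894427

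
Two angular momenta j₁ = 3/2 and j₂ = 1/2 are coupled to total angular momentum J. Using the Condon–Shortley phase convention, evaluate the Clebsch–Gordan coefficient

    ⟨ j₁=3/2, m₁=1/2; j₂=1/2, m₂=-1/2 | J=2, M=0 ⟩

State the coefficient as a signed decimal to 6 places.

j₁+j₂−J=0  J+j₁−j₂=3  J−j₁+j₂=1  j₁+j₂+J+1=5
(j₁±m₁, j₂±m₂, J±M) = (2,1,0,1,2,2)
P² = 2
sum k=0..0:
  [0] +1/2 = 1/2
S = 1/2
C² = P²·S² = 1/2 ; C = +0.707107

+√(1/2) ≈ +0.707107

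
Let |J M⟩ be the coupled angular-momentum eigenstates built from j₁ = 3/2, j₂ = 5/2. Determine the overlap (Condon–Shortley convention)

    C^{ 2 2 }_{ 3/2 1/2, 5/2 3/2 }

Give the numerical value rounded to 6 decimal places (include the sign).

-0.617213

√[5·2!1!3!/7! · 2!1!4!1!4!0!] = √(96/7)
  +(−1)^1/∏(1,1,0,3,1,0)! = -1/6  (running -1/6)
⟨..|..⟩ = √(96/7)·(-1/6) = -0.617213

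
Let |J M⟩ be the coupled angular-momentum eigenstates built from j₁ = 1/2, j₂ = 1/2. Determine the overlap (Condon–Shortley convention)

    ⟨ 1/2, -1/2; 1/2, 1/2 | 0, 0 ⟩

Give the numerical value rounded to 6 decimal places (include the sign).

-0.707107  (= −√(1/2))

triangle: 1!×0!×0!/2! = 1/2
(j±m)!: 0!×1!×1!×0!×0!×0! = 1
prefactor² = (2J+1)×Δ×N² = 1/2
  k=1: −1/(1!×0!×0!×0!×0!×0!) = -1
Σ = -1  ⇒  CG² = 1/2×(-1)² = 1/2
CG = −√(1/2) = -0.707107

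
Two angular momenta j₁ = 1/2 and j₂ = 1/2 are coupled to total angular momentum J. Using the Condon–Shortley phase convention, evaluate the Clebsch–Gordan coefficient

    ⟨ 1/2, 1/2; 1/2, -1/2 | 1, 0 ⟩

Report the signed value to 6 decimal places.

√[3·0!1!1!/3! · 1!0!0!1!1!1!] = √(1/2)
  +(−1)^0/∏(0,0,0,0,1,1)! = 1  (running 1)
⟨..|..⟩ = √(1/2)·(1) = +0.707107

+0.707107  (= +√(1/2))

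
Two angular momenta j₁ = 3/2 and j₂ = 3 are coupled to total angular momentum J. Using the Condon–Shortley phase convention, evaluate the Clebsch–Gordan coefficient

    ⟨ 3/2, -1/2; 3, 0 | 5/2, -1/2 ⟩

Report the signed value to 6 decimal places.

triangle: 2!·1!·4!/8! = 48/40320
(j±m)!: 1!·2!·3!·3!·2!·3! = 864
prefactor² = (2J+1)·Δ·N² = 216/35
  k=1: −1/(1!·1!·1!·2!·0!·2!) = -1/4
  k=2: +1/(2!·0!·0!·1!·1!·3!) = 1/12
Σ = -1/6  ⇒  CG² = 216/35·(-1/6)² = 6/35
CG = −√(6/35) = -0.414039

−√(6/35) = -0.414039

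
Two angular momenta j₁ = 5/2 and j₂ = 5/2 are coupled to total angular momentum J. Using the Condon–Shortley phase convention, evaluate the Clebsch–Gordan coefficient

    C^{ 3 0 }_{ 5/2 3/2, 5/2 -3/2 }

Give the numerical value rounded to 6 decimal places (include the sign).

+√(49/180) ≈ +0.521749

j₁+j₂−J=2  J+j₁−j₂=3  J−j₁+j₂=3  j₁+j₂+J+1=9
(j₁±m₁, j₂±m₂, J±M) = (4,1,1,4,3,3)
P² = 144/5
sum k=0..1:
  [0] +1/8 = 1/8
  [1] −1/36 = -1/36
S = 7/72
C² = P²·S² = 49/180 ; C = +0.521749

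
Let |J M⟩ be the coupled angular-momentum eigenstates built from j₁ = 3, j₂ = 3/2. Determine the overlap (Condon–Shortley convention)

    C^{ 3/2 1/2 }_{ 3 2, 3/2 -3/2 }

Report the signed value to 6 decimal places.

j₁+j₂−J=3  J+j₁−j₂=3  J−j₁+j₂=0  j₁+j₂+J+1=7
(j₁±m₁, j₂±m₂, J±M) = (5,1,0,3,2,1)
P² = 288/7
sum k=0..0:
  [0] +1/12 = 1/12
S = 1/12
C² = P²·S² = 2/7 ; C = +0.534522

+√(2/7) = +0.534522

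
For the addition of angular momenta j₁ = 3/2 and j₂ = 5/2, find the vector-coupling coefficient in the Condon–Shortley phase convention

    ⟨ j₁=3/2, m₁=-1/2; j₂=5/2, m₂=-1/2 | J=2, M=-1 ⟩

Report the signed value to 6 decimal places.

−√(25/84) = -0.545545

triangle: 2!·1!·3!/7! = 12/5040
(j±m)!: 1!·2!·2!·3!·1!·3! = 144
prefactor² = (2J+1)·Δ·N² = 12/7
  k=1: −1/(1!·1!·1!·1!·0!·2!) = -1/2
  k=2: +1/(2!·0!·0!·0!·1!·3!) = 1/12
Σ = -5/12  ⇒  CG² = 12/7·(-5/12)² = 25/84
CG = −√(25/84) = -0.545545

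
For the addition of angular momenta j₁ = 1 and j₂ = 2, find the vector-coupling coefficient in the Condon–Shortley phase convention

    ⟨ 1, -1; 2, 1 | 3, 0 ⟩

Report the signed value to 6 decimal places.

triangle: 0!·2!·4!/7! = 48/5040
(j±m)!: 0!·2!·3!·1!·3!·3! = 432
prefactor² = (2J+1)·Δ·N² = 144/5
  k=0: +1/(0!·0!·2!·3!·0!·1!) = 1/12
Σ = 1/12  ⇒  CG² = 144/5·1/12² = 1/5
CG = +√(1/5) = +0.447214

+√(1/5) ≈ +0.447214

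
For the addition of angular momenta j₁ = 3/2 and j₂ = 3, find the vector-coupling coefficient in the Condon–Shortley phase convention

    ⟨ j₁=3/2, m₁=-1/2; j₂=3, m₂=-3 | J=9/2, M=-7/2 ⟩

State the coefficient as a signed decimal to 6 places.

√[10·0!3!6!/10! · 1!2!0!6!1!8!] = √(691200)
  +(−1)^0/∏(0,0,2,0,1,6)! = 1/1440  (running 1/1440)
⟨..|..⟩ = √(691200)·(1/1440) = +0.577350

+0.577350  (= +√(1/3))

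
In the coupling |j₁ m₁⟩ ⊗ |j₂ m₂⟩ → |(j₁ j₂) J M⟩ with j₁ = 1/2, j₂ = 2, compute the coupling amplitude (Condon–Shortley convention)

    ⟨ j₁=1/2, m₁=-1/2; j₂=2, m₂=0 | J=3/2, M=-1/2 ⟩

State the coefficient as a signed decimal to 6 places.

triangle: 1!×0!×3!/5! = 6/120
(j±m)!: 0!×1!×2!×2!×1!×2! = 8
prefactor² = (2J+1)×Δ×N² = 8/5
  k=1: −1/(1!×0!×0!×1!×0!×2!) = -1/2
Σ = -1/2  ⇒  CG² = 8/5×(-1/2)² = 2/5
CG = −√(2/5) = -0.632456

-0.632456  (= −√(2/5))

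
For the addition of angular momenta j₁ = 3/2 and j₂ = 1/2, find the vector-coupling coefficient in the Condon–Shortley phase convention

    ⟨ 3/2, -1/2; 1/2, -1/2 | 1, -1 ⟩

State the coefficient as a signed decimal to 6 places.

+0.500000  (= +√(1/4))

j₁+j₂−J=1  J+j₁−j₂=2  J−j₁+j₂=0  j₁+j₂+J+1=4
(j₁±m₁, j₂±m₂, J±M) = (1,2,0,1,0,2)
P² = 1
sum k=0..0:
  [0] +1/2 = 1/2
S = 1/2
C² = P²·S² = 1/4 ; C = +0.500000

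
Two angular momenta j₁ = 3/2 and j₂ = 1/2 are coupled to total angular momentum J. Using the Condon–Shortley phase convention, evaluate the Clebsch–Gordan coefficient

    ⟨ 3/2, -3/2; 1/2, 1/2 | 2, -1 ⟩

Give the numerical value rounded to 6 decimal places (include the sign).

√[5·0!3!1!/5! · 0!3!1!0!1!3!] = √(9)
  +(−1)^0/∏(0,0,3,1,0,0)! = 1/6  (running 1/6)
⟨..|..⟩ = √(9)·(1/6) = +0.500000

+0.500000  (= +√(1/4))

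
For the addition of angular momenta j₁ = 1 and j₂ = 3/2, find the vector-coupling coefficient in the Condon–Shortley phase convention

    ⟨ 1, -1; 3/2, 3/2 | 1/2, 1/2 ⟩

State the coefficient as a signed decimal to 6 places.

+0.707107

triangle: 2!×0!×1!/4! = 2/24
(j±m)!: 0!×2!×3!×0!×1!×0! = 12
prefactor² = (2J+1)×Δ×N² = 2
  k=2: +1/(2!×0!×0!×1!×0!×0!) = 1/2
Σ = 1/2  ⇒  CG² = 2×1/2² = 1/2
CG = +√(1/2) = +0.707107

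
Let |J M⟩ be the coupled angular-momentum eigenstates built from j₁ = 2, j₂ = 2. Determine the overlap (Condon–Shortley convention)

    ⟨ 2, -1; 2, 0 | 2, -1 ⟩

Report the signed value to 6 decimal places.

-0.267261

√[5·2!2!2!/7! · 1!3!2!2!1!3!] = √(8/7)
  +(−1)^1/∏(1,1,2,1,0,1)! = -1/2  (running -1/2)
  +(−1)^2/∏(2,0,1,0,1,2)! = 1/4  (running -1/4)
⟨..|..⟩ = √(8/7)·(-1/4) = -0.267261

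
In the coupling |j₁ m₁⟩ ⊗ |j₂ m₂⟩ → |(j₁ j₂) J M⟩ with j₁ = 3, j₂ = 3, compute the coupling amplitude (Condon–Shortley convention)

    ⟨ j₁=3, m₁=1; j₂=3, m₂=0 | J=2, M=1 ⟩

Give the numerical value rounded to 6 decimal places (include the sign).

triangle: 4!×2!×2!/9! = 96/362880
(j±m)!: 4!×2!×3!×3!×3!×1! = 10368
prefactor² = (2J+1)×Δ×N² = 96/7
  k=1: −1/(1!×3!×1!×2!×1!×0!) = -1/12
  k=2: +1/(2!×2!×0!×1!×2!×1!) = 1/8
Σ = 1/24  ⇒  CG² = 96/7×1/24² = 1/42
CG = +√(1/42) = +0.154303

+√(1/42) = +0.154303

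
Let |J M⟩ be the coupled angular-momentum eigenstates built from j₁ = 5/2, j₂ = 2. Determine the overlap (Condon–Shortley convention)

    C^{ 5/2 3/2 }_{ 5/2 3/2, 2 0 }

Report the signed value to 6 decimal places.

√[6·2!3!2!/8! · 4!1!2!2!4!1!] = √(288/35)
  +(−1)^0/∏(0,2,1,2,2,0)! = 1/8  (running 1/8)
  +(−1)^1/∏(1,1,0,1,3,1)! = -1/6  (running -1/24)
⟨..|..⟩ = √(288/35)·(-1/24) = -0.119523

-0.119523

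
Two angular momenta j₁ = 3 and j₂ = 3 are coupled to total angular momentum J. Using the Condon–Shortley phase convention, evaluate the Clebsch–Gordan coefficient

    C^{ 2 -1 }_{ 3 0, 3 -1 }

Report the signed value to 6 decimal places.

triangle: 4!×2!×2!/9! = 96/362880
(j±m)!: 3!×3!×2!×4!×1!×3! = 10368
prefactor² = (2J+1)×Δ×N² = 96/7
  k=1: −1/(1!×3!×2!×1!×0!×1!) = -1/12
  k=2: +1/(2!×2!×1!×0!×1!×2!) = 1/8
Σ = 1/24  ⇒  CG² = 96/7×1/24² = 1/42
CG = +√(1/42) = +0.154303

+√(1/42) = +0.154303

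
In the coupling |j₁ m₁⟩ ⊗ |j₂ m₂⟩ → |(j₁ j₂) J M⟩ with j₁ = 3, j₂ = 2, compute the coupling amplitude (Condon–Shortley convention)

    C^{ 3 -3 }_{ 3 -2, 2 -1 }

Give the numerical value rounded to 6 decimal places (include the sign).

−√(5/12) ≈ -0.645497

triangle: 2!*4!*2!/9! = 96/362880
(j±m)!: 1!*5!*1!*3!*0!*6! = 518400
prefactor² = (2J+1)*Δ*N² = 960
  k=1: −1/(1!*1!*4!*0!*0!*2!) = -1/48
Σ = -1/48  ⇒  CG² = 960*(-1/48)² = 5/12
CG = −√(5/12) = -0.645497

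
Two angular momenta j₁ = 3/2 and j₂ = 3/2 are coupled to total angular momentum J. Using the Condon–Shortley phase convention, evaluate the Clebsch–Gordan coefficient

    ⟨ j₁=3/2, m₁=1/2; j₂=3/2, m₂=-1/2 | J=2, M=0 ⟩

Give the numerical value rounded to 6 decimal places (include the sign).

j₁+j₂−J=1  J+j₁−j₂=2  J−j₁+j₂=2  j₁+j₂+J+1=6
(j₁±m₁, j₂±m₂, J±M) = (2,1,1,2,2,2)
P² = 4/9
sum k=0..1:
  [0] +1/1 = 1
  [1] −1/4 = -1/4
S = 3/4
C² = P²·S² = 1/4 ; C = +0.500000

+0.500000  (= +√(1/4))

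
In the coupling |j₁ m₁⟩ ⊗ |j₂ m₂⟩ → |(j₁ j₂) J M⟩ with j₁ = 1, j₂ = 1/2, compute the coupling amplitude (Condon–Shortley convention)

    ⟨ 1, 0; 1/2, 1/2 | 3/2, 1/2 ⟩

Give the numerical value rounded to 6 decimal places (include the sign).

√[4·0!2!1!/4! · 1!1!1!0!2!1!] = √(2/3)
  +(−1)^0/∏(0,0,1,1,1,0)! = 1  (running 1)
⟨..|..⟩ = √(2/3)·(1) = +0.816497

+√(2/3) ≈ +0.816497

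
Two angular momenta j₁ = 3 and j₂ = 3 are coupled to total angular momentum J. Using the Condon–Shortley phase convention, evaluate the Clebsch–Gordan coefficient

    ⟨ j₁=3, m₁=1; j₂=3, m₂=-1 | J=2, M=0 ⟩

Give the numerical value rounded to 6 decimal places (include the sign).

-0.327327  (= −√(3/28))

triangle: 4!*2!*2!/9! = 96/362880
(j±m)!: 4!*2!*2!*4!*2!*2! = 9216
prefactor² = (2J+1)*Δ*N² = 256/21
  k=0: +1/(0!*4!*2!*2!*0!*0!) = 1/96
  k=1: −1/(1!*3!*1!*1!*1!*1!) = -1/6
  k=2: +1/(2!*2!*0!*0!*2!*2!) = 1/16
Σ = -3/32  ⇒  CG² = 256/21*(-3/32)² = 3/28
CG = −√(3/28) = -0.327327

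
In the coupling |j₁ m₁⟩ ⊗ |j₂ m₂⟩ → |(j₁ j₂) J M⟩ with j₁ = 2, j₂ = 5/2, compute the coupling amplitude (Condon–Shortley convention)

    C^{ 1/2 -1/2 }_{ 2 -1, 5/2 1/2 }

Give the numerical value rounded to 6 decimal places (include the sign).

-0.365148  (= −√(2/15))

j₁+j₂−J=4  J+j₁−j₂=0  J−j₁+j₂=1  j₁+j₂+J+1=6
(j₁±m₁, j₂±m₂, J±M) = (1,3,3,2,0,1)
P² = 24/5
sum k=3..3:
  [3] −1/6 = -1/6
S = -1/6
C² = P²·S² = 2/15 ; C = -0.365148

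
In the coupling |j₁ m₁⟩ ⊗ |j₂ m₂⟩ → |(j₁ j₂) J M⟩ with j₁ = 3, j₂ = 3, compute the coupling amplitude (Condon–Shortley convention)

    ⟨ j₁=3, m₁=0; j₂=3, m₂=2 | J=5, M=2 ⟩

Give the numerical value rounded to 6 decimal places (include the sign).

√[11·1!5!5!/12! · 3!3!5!1!7!3!] = √(43200)
  +(−1)^0/∏(0,1,3,5,2,0)! = 1/1440  (running 1/1440)
  +(−1)^1/∏(1,0,2,4,3,1)! = -1/288  (running -1/360)
⟨..|..⟩ = √(43200)·(-1/360) = -0.577350

-0.577350  (= −√(1/3))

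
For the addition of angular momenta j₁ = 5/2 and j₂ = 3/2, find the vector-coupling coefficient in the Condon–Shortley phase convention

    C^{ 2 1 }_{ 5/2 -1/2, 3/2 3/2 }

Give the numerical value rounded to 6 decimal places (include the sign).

j₁+j₂−J=2  J+j₁−j₂=3  J−j₁+j₂=1  j₁+j₂+J+1=7
(j₁±m₁, j₂±m₂, J±M) = (2,3,3,0,3,1)
P² = 36/7
sum k=2..2:
  [2] +1/4 = 1/4
S = 1/4
C² = P²·S² = 9/28 ; C = +0.566947

+√(9/28) ≈ +0.566947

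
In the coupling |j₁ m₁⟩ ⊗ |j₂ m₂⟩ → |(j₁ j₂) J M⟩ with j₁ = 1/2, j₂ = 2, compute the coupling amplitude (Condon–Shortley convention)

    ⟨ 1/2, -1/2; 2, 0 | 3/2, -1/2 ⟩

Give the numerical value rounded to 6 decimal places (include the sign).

-0.632456

triangle: 1!*0!*3!/5! = 6/120
(j±m)!: 0!*1!*2!*2!*1!*2! = 8
prefactor² = (2J+1)*Δ*N² = 8/5
  k=1: −1/(1!*0!*0!*1!*0!*2!) = -1/2
Σ = -1/2  ⇒  CG² = 8/5*(-1/2)² = 2/5
CG = −√(2/5) = -0.632456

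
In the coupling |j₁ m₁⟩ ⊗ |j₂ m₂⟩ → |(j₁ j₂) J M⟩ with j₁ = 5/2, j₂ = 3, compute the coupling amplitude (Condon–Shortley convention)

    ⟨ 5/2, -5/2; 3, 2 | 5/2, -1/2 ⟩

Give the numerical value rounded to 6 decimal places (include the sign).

-0.597614  (= −√(5/14))

triangle: 3!*2!*3!/9! = 72/362880
(j±m)!: 0!*5!*5!*1!*2!*3! = 172800
prefactor² = (2J+1)*Δ*N² = 1440/7
  k=3: −1/(3!*0!*2!*2!*0!*1!) = -1/24
Σ = -1/24  ⇒  CG² = 1440/7*(-1/24)² = 5/14
CG = −√(5/14) = -0.597614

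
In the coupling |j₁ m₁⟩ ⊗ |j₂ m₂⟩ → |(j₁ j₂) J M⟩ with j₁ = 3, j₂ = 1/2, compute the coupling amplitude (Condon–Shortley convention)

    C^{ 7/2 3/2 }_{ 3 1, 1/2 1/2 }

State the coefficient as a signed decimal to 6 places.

+√(5/7) ≈ +0.845154

triangle: 0!·6!·1!/8! = 720/40320
(j±m)!: 4!·2!·1!·0!·5!·2! = 11520
prefactor² = (2J+1)·Δ·N² = 11520/7
  k=0: +1/(0!·0!·2!·1!·4!·0!) = 1/48
Σ = 1/48  ⇒  CG² = 11520/7·1/48² = 5/7
CG = +√(5/7) = +0.845154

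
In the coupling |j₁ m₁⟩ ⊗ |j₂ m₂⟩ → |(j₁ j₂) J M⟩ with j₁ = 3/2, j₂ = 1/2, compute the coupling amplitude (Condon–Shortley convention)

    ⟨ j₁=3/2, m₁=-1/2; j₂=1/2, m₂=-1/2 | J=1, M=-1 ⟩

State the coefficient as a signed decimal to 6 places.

+√(1/4) ≈ +0.500000

j₁+j₂−J=1  J+j₁−j₂=2  J−j₁+j₂=0  j₁+j₂+J+1=4
(j₁±m₁, j₂±m₂, J±M) = (1,2,0,1,0,2)
P² = 1
sum k=0..0:
  [0] +1/2 = 1/2
S = 1/2
C² = P²·S² = 1/4 ; C = +0.500000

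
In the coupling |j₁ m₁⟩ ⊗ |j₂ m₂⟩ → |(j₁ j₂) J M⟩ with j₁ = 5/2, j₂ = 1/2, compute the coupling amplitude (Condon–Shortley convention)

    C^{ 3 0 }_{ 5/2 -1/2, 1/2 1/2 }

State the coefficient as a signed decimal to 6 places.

√[7·0!5!1!/7! · 2!3!1!0!3!3!] = √(72)
  +(−1)^0/∏(0,0,3,1,2,0)! = 1/12  (running 1/12)
⟨..|..⟩ = √(72)·(1/12) = +0.707107

+√(1/2) = +0.707107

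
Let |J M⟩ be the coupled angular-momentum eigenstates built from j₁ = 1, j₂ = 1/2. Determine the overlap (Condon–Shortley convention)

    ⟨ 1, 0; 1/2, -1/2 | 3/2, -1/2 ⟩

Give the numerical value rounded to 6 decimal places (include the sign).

√[4·0!2!1!/4! · 1!1!0!1!1!2!] = √(2/3)
  +(−1)^0/∏(0,0,1,0,1,1)! = 1  (running 1)
⟨..|..⟩ = √(2/3)·(1) = +0.816497

+0.816497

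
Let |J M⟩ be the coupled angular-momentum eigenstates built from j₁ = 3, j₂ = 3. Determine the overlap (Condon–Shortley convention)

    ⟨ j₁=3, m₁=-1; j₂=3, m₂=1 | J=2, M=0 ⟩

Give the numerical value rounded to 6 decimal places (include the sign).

−√(3/28) ≈ -0.327327

√[5·4!2!2!/9! · 2!4!4!2!2!2!] = √(256/21)
  +(−1)^2/∏(2,2,2,2,0,0)! = 1/16  (running 1/16)
  +(−1)^3/∏(3,1,1,1,1,1)! = -1/6  (running -5/48)
  +(−1)^4/∏(4,0,0,0,2,2)! = 1/96  (running -3/32)
⟨..|..⟩ = √(256/21)·(-3/32) = -0.327327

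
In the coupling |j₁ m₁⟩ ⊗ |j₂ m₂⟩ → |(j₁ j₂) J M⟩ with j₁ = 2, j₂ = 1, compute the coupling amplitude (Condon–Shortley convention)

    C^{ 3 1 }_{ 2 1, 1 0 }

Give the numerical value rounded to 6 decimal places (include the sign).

+√(8/15) = +0.730297

√[7·0!4!2!/7! · 3!1!1!1!4!2!] = √(96/5)
  +(−1)^0/∏(0,0,1,1,3,1)! = 1/6  (running 1/6)
⟨..|..⟩ = √(96/5)·(1/6) = +0.730297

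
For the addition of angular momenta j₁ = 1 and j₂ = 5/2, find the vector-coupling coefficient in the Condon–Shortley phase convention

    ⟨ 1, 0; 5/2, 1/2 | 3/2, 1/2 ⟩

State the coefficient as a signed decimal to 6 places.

−√(2/5) ≈ -0.632456

√[4·2!0!3!/6! · 1!1!3!2!2!1!] = √(8/5)
  +(−1)^1/∏(1,1,0,2,0,1)! = -1/2  (running -1/2)
⟨..|..⟩ = √(8/5)·(-1/2) = -0.632456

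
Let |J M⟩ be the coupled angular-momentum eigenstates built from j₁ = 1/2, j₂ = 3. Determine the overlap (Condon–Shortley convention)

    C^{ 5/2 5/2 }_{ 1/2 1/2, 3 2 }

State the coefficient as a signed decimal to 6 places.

√[6·1!0!5!/7! · 1!0!5!1!5!0!] = √(14400/7)
  +(−1)^0/∏(0,1,0,5,0,0)! = 1/120  (running 1/120)
⟨..|..⟩ = √(14400/7)·(1/120) = +0.377964

+0.377964  (= +√(1/7))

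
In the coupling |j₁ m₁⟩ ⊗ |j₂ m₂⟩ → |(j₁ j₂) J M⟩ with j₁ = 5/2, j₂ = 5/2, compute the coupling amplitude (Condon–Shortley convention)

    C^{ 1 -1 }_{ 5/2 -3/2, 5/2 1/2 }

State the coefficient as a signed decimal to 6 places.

-0.478091  (= −√(8/35))

triangle: 4!*1!*1!/7! = 24/5040
(j±m)!: 1!*4!*3!*2!*0!*2! = 576
prefactor² = (2J+1)*Δ*N² = 288/35
  k=3: −1/(3!*1!*1!*0!*0!*1!) = -1/6
Σ = -1/6  ⇒  CG² = 288/35*(-1/6)² = 8/35
CG = −√(8/35) = -0.478091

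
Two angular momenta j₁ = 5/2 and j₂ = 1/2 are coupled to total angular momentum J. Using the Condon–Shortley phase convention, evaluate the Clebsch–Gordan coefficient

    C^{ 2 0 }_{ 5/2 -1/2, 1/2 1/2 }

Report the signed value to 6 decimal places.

−√(1/2) ≈ -0.707107

√[5·1!4!0!/6! · 2!3!1!0!2!2!] = √(8)
  +(−1)^1/∏(1,0,2,0,2,0)! = -1/4  (running -1/4)
⟨..|..⟩ = √(8)·(-1/4) = -0.707107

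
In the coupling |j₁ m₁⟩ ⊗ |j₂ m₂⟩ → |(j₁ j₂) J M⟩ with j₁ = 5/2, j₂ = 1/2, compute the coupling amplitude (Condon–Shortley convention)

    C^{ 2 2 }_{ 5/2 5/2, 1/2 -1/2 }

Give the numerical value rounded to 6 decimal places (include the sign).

√[5·1!4!0!/6! · 5!0!0!1!4!0!] = √(480)
  +(−1)^0/∏(0,1,0,0,4,0)! = 1/24  (running 1/24)
⟨..|..⟩ = √(480)·(1/24) = +0.912871

+0.912871  (= +√(5/6))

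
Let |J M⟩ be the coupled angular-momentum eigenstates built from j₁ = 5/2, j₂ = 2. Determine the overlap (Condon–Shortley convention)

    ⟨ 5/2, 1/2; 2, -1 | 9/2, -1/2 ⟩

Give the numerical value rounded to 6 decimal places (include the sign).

+0.563436  (= +√(20/63))

√[10·0!5!4!/10! · 3!2!1!3!4!5!] = √(11520/7)
  +(−1)^0/∏(0,0,2,1,3,3)! = 1/72  (running 1/72)
⟨..|..⟩ = √(11520/7)·(1/72) = +0.563436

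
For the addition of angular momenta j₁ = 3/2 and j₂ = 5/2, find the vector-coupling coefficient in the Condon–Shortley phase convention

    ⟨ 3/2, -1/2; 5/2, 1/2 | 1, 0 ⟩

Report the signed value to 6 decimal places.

√[3·3!0!2!/6! · 1!2!3!2!1!1!] = √(6/5)
  +(−1)^2/∏(2,1,0,1,0,1)! = 1/2  (running 1/2)
⟨..|..⟩ = √(6/5)·(1/2) = +0.547723

+√(3/10) ≈ +0.547723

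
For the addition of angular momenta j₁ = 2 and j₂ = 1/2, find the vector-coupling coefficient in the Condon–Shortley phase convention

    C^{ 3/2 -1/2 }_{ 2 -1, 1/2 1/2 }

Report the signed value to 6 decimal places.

triangle: 1!·3!·0!/5! = 6/120
(j±m)!: 1!·3!·1!·0!·1!·2! = 12
prefactor² = (2J+1)·Δ·N² = 12/5
  k=1: −1/(1!·0!·2!·0!·1!·0!) = -1/2
Σ = -1/2  ⇒  CG² = 12/5·(-1/2)² = 3/5
CG = −√(3/5) = -0.774597

-0.774597  (= −√(3/5))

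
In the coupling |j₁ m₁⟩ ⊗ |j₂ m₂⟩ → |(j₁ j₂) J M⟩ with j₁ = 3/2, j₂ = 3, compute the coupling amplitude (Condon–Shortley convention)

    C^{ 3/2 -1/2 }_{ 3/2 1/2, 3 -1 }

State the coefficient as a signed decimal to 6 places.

triangle: 3!·0!·3!/7! = 36/5040
(j±m)!: 2!·1!·2!·4!·1!·2! = 192
prefactor² = (2J+1)·Δ·N² = 192/35
  k=1: −1/(1!·2!·0!·1!·0!·2!) = -1/4
Σ = -1/4  ⇒  CG² = 192/35·(-1/4)² = 12/35
CG = −√(12/35) = -0.585540

-0.585540  (= −√(12/35))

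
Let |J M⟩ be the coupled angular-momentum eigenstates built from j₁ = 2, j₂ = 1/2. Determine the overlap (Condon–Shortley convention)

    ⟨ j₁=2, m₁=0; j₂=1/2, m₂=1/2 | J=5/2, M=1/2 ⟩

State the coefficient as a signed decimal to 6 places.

+0.774597

√[6·0!4!1!/6! · 2!2!1!0!3!2!] = √(48/5)
  +(−1)^0/∏(0,0,2,1,2,0)! = 1/4  (running 1/4)
⟨..|..⟩ = √(48/5)·(1/4) = +0.774597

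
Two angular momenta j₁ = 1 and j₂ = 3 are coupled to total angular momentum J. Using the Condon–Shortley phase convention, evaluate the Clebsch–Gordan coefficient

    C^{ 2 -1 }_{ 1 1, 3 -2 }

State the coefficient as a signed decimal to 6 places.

+0.690066

√[5·2!0!4!/7! · 2!0!1!5!1!3!] = √(480/7)
  +(−1)^0/∏(0,2,0,1,0,3)! = 1/12  (running 1/12)
⟨..|..⟩ = √(480/7)·(1/12) = +0.690066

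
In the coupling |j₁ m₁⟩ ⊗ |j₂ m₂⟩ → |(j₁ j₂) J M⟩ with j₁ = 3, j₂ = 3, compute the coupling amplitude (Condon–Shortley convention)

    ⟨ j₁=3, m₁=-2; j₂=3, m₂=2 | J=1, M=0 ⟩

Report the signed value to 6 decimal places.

+0.377964

triangle: 5!*1!*1!/8! = 120/40320
(j±m)!: 1!*5!*5!*1!*1!*1! = 14400
prefactor² = (2J+1)*Δ*N² = 900/7
  k=4: +1/(4!*1!*1!*1!*0!*0!) = 1/24
  k=5: −1/(5!*0!*0!*0!*1!*1!) = -1/120
Σ = 1/30  ⇒  CG² = 900/7*1/30² = 1/7
CG = +√(1/7) = +0.377964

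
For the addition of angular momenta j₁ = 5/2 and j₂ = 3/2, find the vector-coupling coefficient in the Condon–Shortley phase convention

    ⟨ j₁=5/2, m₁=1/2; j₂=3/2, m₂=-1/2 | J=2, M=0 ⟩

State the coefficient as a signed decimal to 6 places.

−√(1/14) ≈ -0.267261

triangle: 2!×3!×1!/7! = 12/5040
(j±m)!: 3!×2!×1!×2!×2!×2! = 96
prefactor² = (2J+1)×Δ×N² = 8/7
  k=0: +1/(0!×2!×2!×1!×1!×0!) = 1/4
  k=1: −1/(1!×1!×1!×0!×2!×1!) = -1/2
Σ = -1/4  ⇒  CG² = 8/7×(-1/4)² = 1/14
CG = −√(1/14) = -0.267261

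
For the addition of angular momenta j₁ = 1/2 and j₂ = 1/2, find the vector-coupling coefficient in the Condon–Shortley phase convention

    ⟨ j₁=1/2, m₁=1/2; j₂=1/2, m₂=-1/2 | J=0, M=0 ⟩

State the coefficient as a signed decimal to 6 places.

j₁+j₂−J=1  J+j₁−j₂=0  J−j₁+j₂=0  j₁+j₂+J+1=2
(j₁±m₁, j₂±m₂, J±M) = (1,0,0,1,0,0)
P² = 1/2
sum k=0..0:
  [0] +1/1 = 1
S = 1
C² = P²·S² = 1/2 ; C = +0.707107

+0.707107  (= +√(1/2))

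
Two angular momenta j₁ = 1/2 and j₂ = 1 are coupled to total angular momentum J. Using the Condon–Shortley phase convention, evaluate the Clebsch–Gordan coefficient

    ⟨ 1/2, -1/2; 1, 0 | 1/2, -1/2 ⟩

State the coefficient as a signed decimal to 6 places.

triangle: 1!·0!·1!/3! = 1/6
(j±m)!: 0!·1!·1!·1!·0!·1! = 1
prefactor² = (2J+1)·Δ·N² = 1/3
  k=1: −1/(1!·0!·0!·0!·0!·1!) = -1
Σ = -1  ⇒  CG² = 1/3·(-1)² = 1/3
CG = −√(1/3) = -0.577350

−√(1/3) = -0.577350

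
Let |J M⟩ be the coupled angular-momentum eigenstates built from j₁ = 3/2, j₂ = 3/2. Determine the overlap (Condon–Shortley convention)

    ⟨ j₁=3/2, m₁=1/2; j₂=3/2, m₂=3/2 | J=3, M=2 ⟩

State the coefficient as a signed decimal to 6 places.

+√(1/2) = +0.707107

√[7·0!3!3!/7! · 2!1!3!0!5!1!] = √(72)
  +(−1)^0/∏(0,0,1,3,2,0)! = 1/12  (running 1/12)
⟨..|..⟩ = √(72)·(1/12) = +0.707107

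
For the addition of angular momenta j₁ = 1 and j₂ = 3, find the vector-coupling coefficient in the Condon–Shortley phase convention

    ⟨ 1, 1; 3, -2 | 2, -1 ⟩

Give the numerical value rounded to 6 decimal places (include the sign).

+0.690066

√[5·2!0!4!/7! · 2!0!1!5!1!3!] = √(480/7)
  +(−1)^0/∏(0,2,0,1,0,3)! = 1/12  (running 1/12)
⟨..|..⟩ = √(480/7)·(1/12) = +0.690066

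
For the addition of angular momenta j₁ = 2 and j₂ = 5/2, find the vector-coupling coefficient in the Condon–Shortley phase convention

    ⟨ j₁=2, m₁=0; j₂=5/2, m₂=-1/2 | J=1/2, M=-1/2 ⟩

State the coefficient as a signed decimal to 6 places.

+√(1/5) = +0.447214

√[2·4!0!1!/6! · 2!2!2!3!0!1!] = √(16/5)
  +(−1)^2/∏(2,2,0,0,0,1)! = 1/4  (running 1/4)
⟨..|..⟩ = √(16/5)·(1/4) = +0.447214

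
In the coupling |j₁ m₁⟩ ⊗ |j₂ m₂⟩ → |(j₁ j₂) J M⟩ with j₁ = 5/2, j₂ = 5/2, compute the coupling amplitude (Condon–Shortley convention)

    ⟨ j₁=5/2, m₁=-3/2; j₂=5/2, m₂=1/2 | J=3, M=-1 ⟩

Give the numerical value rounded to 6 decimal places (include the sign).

j₁+j₂−J=2  J+j₁−j₂=3  J−j₁+j₂=3  j₁+j₂+J+1=9
(j₁±m₁, j₂±m₂, J±M) = (1,4,3,2,2,4)
P² = 96/5
sum k=1..2:
  [1] −1/12 = -1/12
  [2] +1/8 = 1/8
S = 1/24
C² = P²·S² = 1/30 ; C = +0.182574

+√(1/30) ≈ +0.182574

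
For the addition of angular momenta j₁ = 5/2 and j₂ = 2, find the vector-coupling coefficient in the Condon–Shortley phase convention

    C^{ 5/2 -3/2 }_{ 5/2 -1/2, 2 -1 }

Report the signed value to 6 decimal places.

√[6·2!3!2!/8! · 2!3!1!3!1!4!] = √(216/35)
  +(−1)^0/∏(0,2,3,1,0,1)! = 1/12  (running 1/12)
  +(−1)^1/∏(1,1,2,0,1,2)! = -1/4  (running -1/6)
⟨..|..⟩ = √(216/35)·(-1/6) = -0.414039

−√(6/35) = -0.414039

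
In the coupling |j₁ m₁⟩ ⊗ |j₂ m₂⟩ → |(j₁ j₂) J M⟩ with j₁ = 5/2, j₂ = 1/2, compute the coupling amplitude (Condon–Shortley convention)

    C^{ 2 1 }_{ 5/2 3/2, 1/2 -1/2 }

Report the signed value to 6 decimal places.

√[5·1!4!0!/6! · 4!1!0!1!3!1!] = √(24)
  +(−1)^0/∏(0,1,1,0,3,0)! = 1/6  (running 1/6)
⟨..|..⟩ = √(24)·(1/6) = +0.816497

+0.816497  (= +√(2/3))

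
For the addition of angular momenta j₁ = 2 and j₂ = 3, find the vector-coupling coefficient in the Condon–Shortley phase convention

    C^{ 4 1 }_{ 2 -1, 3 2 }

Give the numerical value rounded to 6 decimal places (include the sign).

triangle: 1!*3!*5!/10! = 720/3628800
(j±m)!: 1!*3!*5!*1!*5!*3! = 518400
prefactor² = (2J+1)*Δ*N² = 6480/7
  k=0: +1/(0!*1!*3!*5!*0!*0!) = 1/720
  k=1: −1/(1!*0!*2!*4!*1!*1!) = -1/48
Σ = -7/360  ⇒  CG² = 6480/7*(-7/360)² = 7/20
CG = −√(7/20) = -0.591608

-0.591608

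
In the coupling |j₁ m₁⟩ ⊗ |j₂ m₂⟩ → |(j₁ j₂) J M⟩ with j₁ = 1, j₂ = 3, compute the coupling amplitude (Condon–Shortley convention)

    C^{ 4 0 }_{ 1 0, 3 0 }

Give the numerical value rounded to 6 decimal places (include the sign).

√[9·0!2!6!/9! · 1!1!3!3!4!4!] = √(5184/7)
  +(−1)^0/∏(0,0,1,3,1,3)! = 1/36  (running 1/36)
⟨..|..⟩ = √(5184/7)·(1/36) = +0.755929

+√(4/7) = +0.755929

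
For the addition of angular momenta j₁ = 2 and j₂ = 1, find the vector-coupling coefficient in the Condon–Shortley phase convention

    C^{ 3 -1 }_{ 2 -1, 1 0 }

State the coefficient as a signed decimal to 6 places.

√[7·0!4!2!/7! · 1!3!1!1!2!4!] = √(96/5)
  +(−1)^0/∏(0,0,3,1,1,1)! = 1/6  (running 1/6)
⟨..|..⟩ = √(96/5)·(1/6) = +0.730297

+√(8/15) = +0.730297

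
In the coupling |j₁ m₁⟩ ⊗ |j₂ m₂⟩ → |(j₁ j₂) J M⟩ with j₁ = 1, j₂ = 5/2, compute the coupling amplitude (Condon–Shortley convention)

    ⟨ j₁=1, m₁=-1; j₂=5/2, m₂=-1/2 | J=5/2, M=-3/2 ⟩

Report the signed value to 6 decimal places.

-0.676123  (= −√(16/35))

√[6·1!1!4!/7! · 0!2!2!3!1!4!] = √(576/35)
  +(−1)^1/∏(1,0,1,1,0,3)! = -1/6  (running -1/6)
⟨..|..⟩ = √(576/35)·(-1/6) = -0.676123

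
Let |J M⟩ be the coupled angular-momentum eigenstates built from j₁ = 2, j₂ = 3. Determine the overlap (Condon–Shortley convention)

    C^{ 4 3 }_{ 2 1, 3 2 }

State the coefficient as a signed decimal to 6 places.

triangle: 1!*3!*5!/10! = 720/3628800
(j±m)!: 3!*1!*5!*1!*7!*1! = 3628800
prefactor² = (2J+1)*Δ*N² = 6480
  k=0: +1/(0!*1!*1!*5!*2!*0!) = 1/240
  k=1: −1/(1!*0!*0!*4!*3!*1!) = -1/144
Σ = -1/360  ⇒  CG² = 6480*(-1/360)² = 1/20
CG = −√(1/20) = -0.223607

−√(1/20) ≈ -0.223607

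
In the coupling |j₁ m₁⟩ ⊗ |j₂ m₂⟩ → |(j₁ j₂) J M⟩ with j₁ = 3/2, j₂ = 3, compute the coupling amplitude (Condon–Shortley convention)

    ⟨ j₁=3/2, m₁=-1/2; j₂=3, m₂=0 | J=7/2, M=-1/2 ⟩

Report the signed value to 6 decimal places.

-0.308607

j₁+j₂−J=1  J+j₁−j₂=2  J−j₁+j₂=5  j₁+j₂+J+1=9
(j₁±m₁, j₂±m₂, J±M) = (1,2,3,3,3,4)
P² = 384/7
sum k=0..1:
  [0] +1/24 = 1/24
  [1] −1/12 = -1/12
S = -1/24
C² = P²·S² = 2/21 ; C = -0.308607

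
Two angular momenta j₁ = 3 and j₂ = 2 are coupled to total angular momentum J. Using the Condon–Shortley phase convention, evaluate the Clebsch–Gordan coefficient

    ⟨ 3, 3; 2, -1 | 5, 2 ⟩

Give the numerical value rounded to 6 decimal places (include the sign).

+√(1/30) = +0.182574

√[11·0!6!4!/11! · 6!0!1!3!7!3!] = √(622080)
  +(−1)^0/∏(0,0,0,1,6,3)! = 1/4320  (running 1/4320)
⟨..|..⟩ = √(622080)·(1/4320) = +0.182574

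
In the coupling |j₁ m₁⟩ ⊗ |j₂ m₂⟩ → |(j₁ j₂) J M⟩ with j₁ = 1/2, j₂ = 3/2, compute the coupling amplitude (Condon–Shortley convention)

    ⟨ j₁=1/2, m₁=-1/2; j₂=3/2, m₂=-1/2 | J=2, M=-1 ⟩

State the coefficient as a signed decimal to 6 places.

j₁+j₂−J=0  J+j₁−j₂=1  J−j₁+j₂=3  j₁+j₂+J+1=5
(j₁±m₁, j₂±m₂, J±M) = (0,1,1,2,1,3)
P² = 3
sum k=0..0:
  [0] +1/2 = 1/2
S = 1/2
C² = P²·S² = 3/4 ; C = +0.866025

+√(3/4) = +0.866025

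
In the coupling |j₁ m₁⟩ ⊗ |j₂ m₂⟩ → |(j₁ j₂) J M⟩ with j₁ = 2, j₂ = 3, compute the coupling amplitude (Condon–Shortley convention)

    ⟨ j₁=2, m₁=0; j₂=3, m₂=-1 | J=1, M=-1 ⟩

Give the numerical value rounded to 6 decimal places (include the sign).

√[3·4!0!2!/7! · 2!2!2!4!0!2!] = √(384/35)
  +(−1)^2/∏(2,2,0,0,0,2)! = 1/8  (running 1/8)
⟨..|..⟩ = √(384/35)·(1/8) = +0.414039

+0.414039  (= +√(6/35))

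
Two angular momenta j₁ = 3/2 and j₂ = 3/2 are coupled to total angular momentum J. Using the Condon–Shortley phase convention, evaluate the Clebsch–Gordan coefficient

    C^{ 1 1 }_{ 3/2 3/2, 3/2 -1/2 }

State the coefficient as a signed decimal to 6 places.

√[3·2!1!1!/5! · 3!0!1!2!2!0!] = √(6/5)
  +(−1)^0/∏(0,2,0,1,1,0)! = 1/2  (running 1/2)
⟨..|..⟩ = √(6/5)·(1/2) = +0.547723

+√(3/10) = +0.547723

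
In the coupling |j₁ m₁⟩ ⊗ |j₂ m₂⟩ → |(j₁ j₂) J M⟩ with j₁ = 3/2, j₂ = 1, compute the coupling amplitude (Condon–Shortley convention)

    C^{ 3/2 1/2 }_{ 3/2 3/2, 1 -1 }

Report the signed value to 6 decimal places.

+0.632456  (= +√(2/5))

√[4·1!2!1!/5! · 3!0!0!2!2!1!] = √(8/5)
  +(−1)^0/∏(0,1,0,0,2,1)! = 1/2  (running 1/2)
⟨..|..⟩ = √(8/5)·(1/2) = +0.632456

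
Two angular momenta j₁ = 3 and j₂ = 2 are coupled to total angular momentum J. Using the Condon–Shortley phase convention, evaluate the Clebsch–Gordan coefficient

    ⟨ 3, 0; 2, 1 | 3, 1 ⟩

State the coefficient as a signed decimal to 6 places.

-0.182574

√[7·2!4!2!/9! · 3!3!3!1!4!2!] = √(96/5)
  +(−1)^1/∏(1,1,2,2,2,0)! = -1/8  (running -1/8)
  +(−1)^2/∏(2,0,1,1,3,1)! = 1/12  (running -1/24)
⟨..|..⟩ = √(96/5)·(-1/24) = -0.182574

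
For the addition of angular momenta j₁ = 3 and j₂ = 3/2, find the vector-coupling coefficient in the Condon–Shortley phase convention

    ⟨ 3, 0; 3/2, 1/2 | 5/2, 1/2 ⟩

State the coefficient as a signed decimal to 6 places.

-0.414039  (= −√(6/35))

triangle: 2!×4!×1!/8! = 48/40320
(j±m)!: 3!×3!×2!×1!×3!×2! = 864
prefactor² = (2J+1)×Δ×N² = 216/35
  k=1: −1/(1!×1!×2!×1!×2!×0!) = -1/4
  k=2: +1/(2!×0!×1!×0!×3!×1!) = 1/12
Σ = -1/6  ⇒  CG² = 216/35×(-1/6)² = 6/35
CG = −√(6/35) = -0.414039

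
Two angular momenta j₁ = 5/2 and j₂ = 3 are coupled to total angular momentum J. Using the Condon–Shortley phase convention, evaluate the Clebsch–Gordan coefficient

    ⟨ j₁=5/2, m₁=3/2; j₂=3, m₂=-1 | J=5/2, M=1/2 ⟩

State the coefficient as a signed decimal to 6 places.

√[6·3!2!3!/9! · 4!1!2!4!3!2!] = √(576/35)
  +(−1)^0/∏(0,3,1,2,1,1)! = 1/12  (running 1/12)
  +(−1)^1/∏(1,2,0,1,2,2)! = -1/8  (running -1/24)
⟨..|..⟩ = √(576/35)·(-1/24) = -0.169031

-0.169031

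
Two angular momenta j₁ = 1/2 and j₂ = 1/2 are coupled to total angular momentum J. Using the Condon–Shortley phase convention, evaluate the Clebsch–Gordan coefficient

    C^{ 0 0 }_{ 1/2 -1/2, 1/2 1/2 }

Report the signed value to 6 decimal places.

-0.707107

j₁+j₂−J=1  J+j₁−j₂=0  J−j₁+j₂=0  j₁+j₂+J+1=2
(j₁±m₁, j₂±m₂, J±M) = (0,1,1,0,0,0)
P² = 1/2
sum k=1..1:
  [1] −1/1 = -1
S = -1
C² = P²·S² = 1/2 ; C = -0.707107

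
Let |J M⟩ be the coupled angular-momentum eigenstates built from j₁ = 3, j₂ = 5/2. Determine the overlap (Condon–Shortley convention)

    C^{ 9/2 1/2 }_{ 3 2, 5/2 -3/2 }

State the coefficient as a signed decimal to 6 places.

√[10·1!5!4!/11! · 5!1!1!4!5!4!] = √(460800/77)
  +(−1)^0/∏(0,1,1,1,4,3)! = 1/144  (running 1/144)
  +(−1)^1/∏(1,0,0,0,5,4)! = -1/2880  (running 19/2880)
⟨..|..⟩ = √(460800/77)·(19/2880) = +0.510355

+√(361/1386) = +0.510355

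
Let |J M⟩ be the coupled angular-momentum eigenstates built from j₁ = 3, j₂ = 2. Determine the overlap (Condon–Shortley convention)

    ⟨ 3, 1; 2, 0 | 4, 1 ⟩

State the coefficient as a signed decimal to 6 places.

+√(3/28) = +0.327327

√[9·1!5!3!/10! · 4!2!2!2!5!3!] = √(1728/7)
  +(−1)^0/∏(0,1,2,2,3,1)! = 1/24  (running 1/24)
  +(−1)^1/∏(1,0,1,1,4,2)! = -1/48  (running 1/48)
⟨..|..⟩ = √(1728/7)·(1/48) = +0.327327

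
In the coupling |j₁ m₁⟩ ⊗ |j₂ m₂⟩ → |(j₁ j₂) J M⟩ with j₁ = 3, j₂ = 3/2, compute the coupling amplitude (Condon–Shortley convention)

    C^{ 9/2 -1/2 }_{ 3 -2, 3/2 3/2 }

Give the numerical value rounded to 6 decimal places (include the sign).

j₁+j₂−J=0  J+j₁−j₂=6  J−j₁+j₂=3  j₁+j₂+J+1=10
(j₁±m₁, j₂±m₂, J±M) = (1,5,3,0,4,5)
P² = 172800/7
sum k=0..0:
  [0] +1/720 = 1/720
S = 1/720
C² = P²·S² = 1/21 ; C = +0.218218

+0.218218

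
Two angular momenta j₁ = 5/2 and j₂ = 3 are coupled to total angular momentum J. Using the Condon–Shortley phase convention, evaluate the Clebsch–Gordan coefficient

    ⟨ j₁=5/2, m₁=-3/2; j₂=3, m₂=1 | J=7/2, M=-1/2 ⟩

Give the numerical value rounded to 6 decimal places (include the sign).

+0.356348  (= +√(8/63))

√[8·2!3!4!/10! · 1!4!4!2!3!4!] = √(18432/175)
  +(−1)^1/∏(1,1,3,3,0,1)! = -1/36  (running -1/36)
  +(−1)^2/∏(2,0,2,2,1,2)! = 1/16  (running 5/144)
⟨..|..⟩ = √(18432/175)·(5/144) = +0.356348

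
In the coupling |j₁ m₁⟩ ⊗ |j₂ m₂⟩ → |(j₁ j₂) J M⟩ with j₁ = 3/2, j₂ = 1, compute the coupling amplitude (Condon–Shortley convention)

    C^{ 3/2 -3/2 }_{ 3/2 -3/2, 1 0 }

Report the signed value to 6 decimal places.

−√(3/5) = -0.774597

√[4·1!2!1!/5! · 0!3!1!1!0!3!] = √(12/5)
  +(−1)^1/∏(1,0,2,0,0,1)! = -1/2  (running -1/2)
⟨..|..⟩ = √(12/5)·(-1/2) = -0.774597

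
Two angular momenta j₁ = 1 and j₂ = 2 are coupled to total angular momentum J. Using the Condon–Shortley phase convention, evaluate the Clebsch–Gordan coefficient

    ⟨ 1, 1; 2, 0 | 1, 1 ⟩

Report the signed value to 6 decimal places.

√[3·2!0!2!/5! · 2!0!2!2!2!0!] = √(8/5)
  +(−1)^0/∏(0,2,0,2,0,0)! = 1/4  (running 1/4)
⟨..|..⟩ = √(8/5)·(1/4) = +0.316228

+0.316228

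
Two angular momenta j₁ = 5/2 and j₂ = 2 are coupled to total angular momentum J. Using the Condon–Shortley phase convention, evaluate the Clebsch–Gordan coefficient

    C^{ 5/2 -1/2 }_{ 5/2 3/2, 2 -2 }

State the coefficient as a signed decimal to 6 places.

j₁+j₂−J=2  J+j₁−j₂=3  J−j₁+j₂=2  j₁+j₂+J+1=8
(j₁±m₁, j₂±m₂, J±M) = (4,1,0,4,2,3)
P² = 864/35
sum k=0..0:
  [0] +1/8 = 1/8
S = 1/8
C² = P²·S² = 27/70 ; C = +0.621059

+√(27/70) = +0.621059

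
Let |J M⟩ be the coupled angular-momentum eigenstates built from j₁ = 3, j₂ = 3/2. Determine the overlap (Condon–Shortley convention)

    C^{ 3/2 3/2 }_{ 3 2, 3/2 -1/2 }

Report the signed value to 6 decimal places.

−√(2/7) = -0.534522

triangle: 3!*3!*0!/7! = 36/5040
(j±m)!: 5!*1!*1!*2!*3!*0! = 1440
prefactor² = (2J+1)*Δ*N² = 288/7
  k=1: −1/(1!*2!*0!*0!*3!*0!) = -1/12
Σ = -1/12  ⇒  CG² = 288/7*(-1/12)² = 2/7
CG = −√(2/7) = -0.534522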